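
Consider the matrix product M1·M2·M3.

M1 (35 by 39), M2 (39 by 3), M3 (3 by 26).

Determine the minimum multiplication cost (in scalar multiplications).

Order (M1·(M2·M3)): (M2·M3): 39×3 by 3×26 → 39×26, cost 39·3·26 = 3042; (M1·(M2·M3)): 35×39 by 39×26 → 35×26, cost 35·39·26 = 35490; cumulative 38532. Total 38532.
Order ((M1·M2)·M3): (M1·M2): 35×39 by 39×3 → 35×3, cost 35·39·3 = 4095; ((M1·M2)·M3): 35×3 by 3×26 → 35×26, cost 35·3·26 = 2730; cumulative 6825. Total 6825.
Minimum: 6825.

6825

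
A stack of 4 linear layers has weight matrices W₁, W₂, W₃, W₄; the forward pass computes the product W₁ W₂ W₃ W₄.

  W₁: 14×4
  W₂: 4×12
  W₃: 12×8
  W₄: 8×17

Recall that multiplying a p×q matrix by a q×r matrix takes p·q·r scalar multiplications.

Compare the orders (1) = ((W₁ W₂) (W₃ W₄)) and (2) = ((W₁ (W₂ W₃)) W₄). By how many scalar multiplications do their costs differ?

2424

Order (1) = ((W₁ W₂) (W₃ W₄)): (W₁ W₂): 14×4 by 4×12 → 14×12, cost 14·4·12 = 672; (W₃ W₄): 12×8 by 8×17 → 12×17, cost 12·8·17 = 1632; ((W₁ W₂) (W₃ W₄)): 14×12 by 12×17 → 14×17, cost 14·12·17 = 2856; cumulative 5160. Total 5160.
Order (2) = ((W₁ (W₂ W₃)) W₄): (W₂ W₃): 4×12 by 12×8 → 4×8, cost 4·12·8 = 384; (W₁ (W₂ W₃)): 14×4 by 4×8 → 14×8, cost 14·4·8 = 448; cumulative 832; ((W₁ (W₂ W₃)) W₄): 14×8 by 8×17 → 14×17, cost 14·8·17 = 1904; cumulative 2736. Total 2736.
Difference: |5160 − 2736| = 2424.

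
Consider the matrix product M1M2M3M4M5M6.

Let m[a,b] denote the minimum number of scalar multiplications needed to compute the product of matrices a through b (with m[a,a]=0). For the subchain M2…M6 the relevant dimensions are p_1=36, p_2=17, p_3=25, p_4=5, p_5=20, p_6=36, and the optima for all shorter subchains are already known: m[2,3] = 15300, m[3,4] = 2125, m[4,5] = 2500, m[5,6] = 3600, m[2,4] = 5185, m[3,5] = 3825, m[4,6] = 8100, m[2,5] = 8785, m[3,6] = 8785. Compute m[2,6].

m[2,6] = min over k∈[2,5] of m[2,k]+m[k+1,6]+p_{1}·p_k·p_{6}.
k=2: 0 + 8785 + 36·17·36 = 30817; k=3: 15300 + 8100 + 36·25·36 = 55800; k=4: 5185 + 3600 + 36·5·36 = 15265; k=5: 8785 + 0 + 36·20·36 = 34705.
Minimum: 15265 at k=4.

15265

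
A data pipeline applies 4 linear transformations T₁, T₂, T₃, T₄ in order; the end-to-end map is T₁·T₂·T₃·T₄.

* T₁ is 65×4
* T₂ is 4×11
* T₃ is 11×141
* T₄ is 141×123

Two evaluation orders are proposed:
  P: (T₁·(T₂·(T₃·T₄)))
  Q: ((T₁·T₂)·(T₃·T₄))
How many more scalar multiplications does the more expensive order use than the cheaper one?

53413

Order P = (T₁·(T₂·(T₃·T₄))): (T₃·T₄): 11×141 by 141×123 → 11×123, cost 11·141·123 = 190773; (T₂·(T₃·T₄)): 4×11 by 11×123 → 4×123, cost 4·11·123 = 5412; cumulative 196185; (T₁·(T₂·(T₃·T₄))): 65×4 by 4×123 → 65×123, cost 65·4·123 = 31980; cumulative 228165. Total 228165.
Order Q = ((T₁·T₂)·(T₃·T₄)): (T₁·T₂): 65×4 by 4×11 → 65×11, cost 65·4·11 = 2860; (T₃·T₄): 11×141 by 141×123 → 11×123, cost 11·141·123 = 190773; ((T₁·T₂)·(T₃·T₄)): 65×11 by 11×123 → 65×123, cost 65·11·123 = 87945; cumulative 281578. Total 281578.
Difference: |228165 − 281578| = 53413.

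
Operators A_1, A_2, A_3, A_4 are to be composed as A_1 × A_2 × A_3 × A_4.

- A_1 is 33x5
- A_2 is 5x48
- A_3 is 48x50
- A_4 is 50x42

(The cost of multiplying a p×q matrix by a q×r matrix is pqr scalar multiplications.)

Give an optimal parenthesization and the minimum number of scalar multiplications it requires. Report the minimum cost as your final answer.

29430

Adjacent pairs: A_1A_2 = 33·5·48 = 7920; A_2A_3 = 5·48·50 = 12000; A_3A_4 = 48·50·42 = 100800.
Length 3: A_1..A_3: k=1: 0+12000+33·5·50=20250; k=2: 7920+0+33·48·50=87120 → min 20250 | A_2..A_4: k=2: 0+100800+5·48·42=110880; k=3: 12000+0+5·50·42=22500 → min 22500.
Length 4: A_1..A_4: k=1: 0+22500+33·5·42=29430; k=2: 7920+100800+33·48·42=175248; k=3: 20250+0+33·50·42=89550 → min 29430.
Optimal parenthesization: (A_1 × ((A_2 × A_3) × A_4)) with cost 29430.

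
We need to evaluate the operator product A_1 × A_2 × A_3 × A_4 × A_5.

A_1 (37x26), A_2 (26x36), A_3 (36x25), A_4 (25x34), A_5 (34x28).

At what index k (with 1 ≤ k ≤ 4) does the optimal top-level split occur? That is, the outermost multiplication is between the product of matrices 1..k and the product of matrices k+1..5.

Adjacent pairs: A_1A_2 = 37·26·36 = 34632; A_2A_3 = 26·36·25 = 23400; A_3A_4 = 36·25·34 = 30600; A_4A_5 = 25·34·28 = 23800.
Length 3: A_1..A_3: k=1: 0+23400+37·26·25=47450; k=2: 34632+0+37·36·25=67932 → min 47450 | A_2..A_4: k=2: 0+30600+26·36·34=62424; k=3: 23400+0+26·25·34=45500 → min 45500 | A_3..A_5: k=3: 0+23800+36·25·28=49000; k=4: 30600+0+36·34·28=64872 → min 49000.
Length 4: A_1..A_4: k=1: 0+45500+37·26·34=78208; k=2: 34632+30600+37·36·34=110520; k=3: 47450+0+37·25·34=78900 → min 78208 | A_2..A_5: k=2: 0+49000+26·36·28=75208; k=3: 23400+23800+26·25·28=65400; k=4: 45500+0+26·34·28=70252 → min 65400.
Top-level splits: k=1: (A_1..A_1)·(A_2..A_5) → 0+65400+37·26·28 = 92336; k=2: (A_1..A_2)·(A_3..A_5) → 34632+49000+37·36·28 = 120928; k=3: (A_1..A_3)·(A_4..A_5) → 47450+23800+37·25·28 = 97150; k=4: (A_1..A_4)·(A_5..A_5) → 78208+0+37·34·28 = 113432.
Best split is after A_1, i.e. k = 1.

1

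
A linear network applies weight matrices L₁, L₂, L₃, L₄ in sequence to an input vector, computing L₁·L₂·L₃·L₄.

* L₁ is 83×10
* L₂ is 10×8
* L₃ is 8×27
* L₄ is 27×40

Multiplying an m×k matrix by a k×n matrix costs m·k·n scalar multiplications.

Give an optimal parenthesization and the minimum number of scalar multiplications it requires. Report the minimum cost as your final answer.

41840

Adjacent pairs: L₁L₂ = 83·10·8 = 6640; L₂L₃ = 10·8·27 = 2160; L₃L₄ = 8·27·40 = 8640.
Length 3: L₁..L₃: k=1: 0+2160+83·10·27=24570; k=2: 6640+0+83·8·27=24568 → min 24568 | L₂..L₄: k=2: 0+8640+10·8·40=11840; k=3: 2160+0+10·27·40=12960 → min 11840.
Length 4: L₁..L₄: k=1: 0+11840+83·10·40=45040; k=2: 6640+8640+83·8·40=41840; k=3: 24568+0+83·27·40=114208 → min 41840.
Optimal parenthesization: ((L₁·L₂)·(L₃·L₄)) with cost 41840.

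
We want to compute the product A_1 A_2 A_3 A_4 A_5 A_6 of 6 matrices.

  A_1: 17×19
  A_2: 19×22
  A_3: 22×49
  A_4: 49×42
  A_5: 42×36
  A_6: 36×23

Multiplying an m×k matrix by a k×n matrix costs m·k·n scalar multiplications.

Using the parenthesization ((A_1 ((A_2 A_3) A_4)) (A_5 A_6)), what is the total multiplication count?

124348

(A_2 A_3): 19×22 by 22×49 → 19×49, cost 19·22·49 = 20482
((A_2 A_3) A_4): 19×49 by 49×42 → 19×42, cost 19·49·42 = 39102; cumulative 59584
(A_1 ((A_2 A_3) A_4)): 17×19 by 19×42 → 17×42, cost 17·19·42 = 13566; cumulative 73150
(A_5 A_6): 42×36 by 36×23 → 42×23, cost 42·36·23 = 34776
((A_1 ((A_2 A_3) A_4)) (A_5 A_6)): 17×42 by 42×23 → 17×23, cost 17·42·23 = 16422; cumulative 124348
Total: 124348 scalar multiplications.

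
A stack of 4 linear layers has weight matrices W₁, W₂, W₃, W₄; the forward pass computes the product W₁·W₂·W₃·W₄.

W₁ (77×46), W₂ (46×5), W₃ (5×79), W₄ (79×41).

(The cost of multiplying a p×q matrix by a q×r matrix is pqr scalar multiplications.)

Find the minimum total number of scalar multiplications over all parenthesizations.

49690

Adjacent pairs: W₁W₂ = 77·46·5 = 17710; W₂W₃ = 46·5·79 = 18170; W₃W₄ = 5·79·41 = 16195.
Length 3: W₁..W₃: k=1: 0+18170+77·46·79=297988; k=2: 17710+0+77·5·79=48125 → min 48125 | W₂..W₄: k=2: 0+16195+46·5·41=25625; k=3: 18170+0+46·79·41=167164 → min 25625.
Length 4: W₁..W₄: k=1: 0+25625+77·46·41=170847; k=2: 17710+16195+77·5·41=49690; k=3: 48125+0+77·79·41=297528 → min 49690.
Optimal order: ((W₁·W₂)·(W₃·W₄)) with cost 49690.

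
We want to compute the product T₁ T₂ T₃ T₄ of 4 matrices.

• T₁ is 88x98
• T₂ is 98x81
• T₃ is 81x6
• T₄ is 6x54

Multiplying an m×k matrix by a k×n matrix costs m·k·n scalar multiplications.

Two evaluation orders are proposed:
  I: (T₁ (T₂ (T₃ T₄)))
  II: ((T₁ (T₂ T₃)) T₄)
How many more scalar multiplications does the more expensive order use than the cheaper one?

792708

Order I = (T₁ (T₂ (T₃ T₄))): (T₃ T₄): 81×6 by 6×54 → 81×54, cost 81·6·54 = 26244; (T₂ (T₃ T₄)): 98×81 by 81×54 → 98×54, cost 98·81·54 = 428652; cumulative 454896; (T₁ (T₂ (T₃ T₄))): 88×98 by 98×54 → 88×54, cost 88·98·54 = 465696; cumulative 920592. Total 920592.
Order II = ((T₁ (T₂ T₃)) T₄): (T₂ T₃): 98×81 by 81×6 → 98×6, cost 98·81·6 = 47628; (T₁ (T₂ T₃)): 88×98 by 98×6 → 88×6, cost 88·98·6 = 51744; cumulative 99372; ((T₁ (T₂ T₃)) T₄): 88×6 by 6×54 → 88×54, cost 88·6·54 = 28512; cumulative 127884. Total 127884.
Difference: |920592 − 127884| = 792708.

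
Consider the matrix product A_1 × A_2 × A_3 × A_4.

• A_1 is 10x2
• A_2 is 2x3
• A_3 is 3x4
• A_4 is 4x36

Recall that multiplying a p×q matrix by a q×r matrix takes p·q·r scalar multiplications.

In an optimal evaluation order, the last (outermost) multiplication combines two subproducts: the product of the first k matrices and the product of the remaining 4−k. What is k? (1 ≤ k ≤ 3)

Adjacent pairs: A_1A_2 = 10·2·3 = 60; A_2A_3 = 2·3·4 = 24; A_3A_4 = 3·4·36 = 432.
Length 3: A_1..A_3: k=1: 0+24+10·2·4=104; k=2: 60+0+10·3·4=180 → min 104 | A_2..A_4: k=2: 0+432+2·3·36=648; k=3: 24+0+2·4·36=312 → min 312.
Top-level splits: k=1: (A_1..A_1)·(A_2..A_4) → 0+312+10·2·36 = 1032; k=2: (A_1..A_2)·(A_3..A_4) → 60+432+10·3·36 = 1572; k=3: (A_1..A_3)·(A_4..A_4) → 104+0+10·4·36 = 1544.
Best split is after A_1, i.e. k = 1.

1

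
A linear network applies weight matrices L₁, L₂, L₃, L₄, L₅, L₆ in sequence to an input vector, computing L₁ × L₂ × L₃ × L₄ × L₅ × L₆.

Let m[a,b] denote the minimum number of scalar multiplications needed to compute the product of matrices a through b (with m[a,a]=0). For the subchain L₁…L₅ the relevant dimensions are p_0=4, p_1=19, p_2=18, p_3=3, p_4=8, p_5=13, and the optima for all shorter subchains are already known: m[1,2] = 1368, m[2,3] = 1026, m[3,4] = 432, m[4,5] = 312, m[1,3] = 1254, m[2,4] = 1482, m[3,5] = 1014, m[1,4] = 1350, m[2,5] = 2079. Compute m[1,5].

1722

m[1,5] = min over k∈[1,4] of m[1,k]+m[k+1,5]+p_{0}·p_k·p_{5}.
k=1: 0 + 2079 + 4·19·13 = 3067; k=2: 1368 + 1014 + 4·18·13 = 3318; k=3: 1254 + 312 + 4·3·13 = 1722; k=4: 1350 + 0 + 4·8·13 = 1766.
Minimum: 1722 at k=3.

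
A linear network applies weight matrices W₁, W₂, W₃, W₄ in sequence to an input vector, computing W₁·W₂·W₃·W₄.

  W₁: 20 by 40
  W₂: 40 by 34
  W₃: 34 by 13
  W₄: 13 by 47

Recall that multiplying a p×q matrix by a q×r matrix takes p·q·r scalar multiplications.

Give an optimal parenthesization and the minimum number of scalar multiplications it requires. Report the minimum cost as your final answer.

40300

Adjacent pairs: W₁W₂ = 20·40·34 = 27200; W₂W₃ = 40·34·13 = 17680; W₃W₄ = 34·13·47 = 20774.
Length 3: W₁..W₃: k=1: 0+17680+20·40·13=28080; k=2: 27200+0+20·34·13=36040 → min 28080 | W₂..W₄: k=2: 0+20774+40·34·47=84694; k=3: 17680+0+40·13·47=42120 → min 42120.
Length 4: W₁..W₄: k=1: 0+42120+20·40·47=79720; k=2: 27200+20774+20·34·47=79934; k=3: 28080+0+20·13·47=40300 → min 40300.
Optimal parenthesization: ((W₁·(W₂·W₃))·W₄) with cost 40300.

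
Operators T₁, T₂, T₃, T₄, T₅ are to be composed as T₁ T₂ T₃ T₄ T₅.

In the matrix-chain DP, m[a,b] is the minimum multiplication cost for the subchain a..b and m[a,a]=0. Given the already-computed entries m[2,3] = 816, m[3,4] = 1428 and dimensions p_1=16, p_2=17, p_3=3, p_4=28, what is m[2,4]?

m[2,4] = min over k∈[2,3] of m[2,k]+m[k+1,4]+p_{1}·p_k·p_{4}.
k=2: 0 + 1428 + 16·17·28 = 9044; k=3: 816 + 0 + 16·3·28 = 2160.
Minimum: 2160 at k=3.

2160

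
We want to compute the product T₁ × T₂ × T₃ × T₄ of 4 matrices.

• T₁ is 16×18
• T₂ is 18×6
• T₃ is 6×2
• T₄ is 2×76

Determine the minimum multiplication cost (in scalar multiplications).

Adjacent pairs: T₁T₂ = 16·18·6 = 1728; T₂T₃ = 18·6·2 = 216; T₃T₄ = 6·2·76 = 912.
Length 3: T₁..T₃: k=1: 0+216+16·18·2=792; k=2: 1728+0+16·6·2=1920 → min 792 | T₂..T₄: k=2: 0+912+18·6·76=9120; k=3: 216+0+18·2·76=2952 → min 2952.
Length 4: T₁..T₄: k=1: 0+2952+16·18·76=24840; k=2: 1728+912+16·6·76=9936; k=3: 792+0+16·2·76=3224 → min 3224.
Optimal order: ((T₁ × (T₂ × T₃)) × T₄) with cost 3224.

3224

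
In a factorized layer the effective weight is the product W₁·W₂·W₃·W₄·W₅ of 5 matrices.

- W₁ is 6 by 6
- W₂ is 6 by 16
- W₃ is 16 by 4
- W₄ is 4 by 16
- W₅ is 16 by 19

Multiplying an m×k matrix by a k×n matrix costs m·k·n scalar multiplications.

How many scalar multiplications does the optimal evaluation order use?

Adjacent pairs: W₁W₂ = 6·6·16 = 576; W₂W₃ = 6·16·4 = 384; W₃W₄ = 16·4·16 = 1024; W₄W₅ = 4·16·19 = 1216.
Length 3: W₁..W₃: k=1: 0+384+6·6·4=528; k=2: 576+0+6·16·4=960 → min 528 | W₂..W₄: k=2: 0+1024+6·16·16=2560; k=3: 384+0+6·4·16=768 → min 768 | W₃..W₅: k=3: 0+1216+16·4·19=2432; k=4: 1024+0+16·16·19=5888 → min 2432.
Length 4: W₁..W₄: k=1: 0+768+6·6·16=1344; k=2: 576+1024+6·16·16=3136; k=3: 528+0+6·4·16=912 → min 912 | W₂..W₅: k=2: 0+2432+6·16·19=4256; k=3: 384+1216+6·4·19=2056; k=4: 768+0+6·16·19=2592 → min 2056.
Length 5: W₁..W₅: k=1: 0+2056+6·6·19=2740; k=2: 576+2432+6·16·19=4832; k=3: 528+1216+6·4·19=2200; k=4: 912+0+6·16·19=2736 → min 2200.
Optimal order: ((W₁·(W₂·W₃))·(W₄·W₅)) with cost 2200.

2200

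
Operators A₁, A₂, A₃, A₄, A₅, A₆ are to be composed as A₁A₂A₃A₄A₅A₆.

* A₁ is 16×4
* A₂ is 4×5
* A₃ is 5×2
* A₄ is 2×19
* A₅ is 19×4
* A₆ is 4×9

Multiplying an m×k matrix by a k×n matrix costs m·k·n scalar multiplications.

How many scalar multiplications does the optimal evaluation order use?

Adjacent pairs: A₁A₂ = 16·4·5 = 320; A₂A₃ = 4·5·2 = 40; A₃A₄ = 5·2·19 = 190; A₄A₅ = 2·19·4 = 152; A₅A₆ = 19·4·9 = 684.
Length 3: A₁..A₃: k=1: 0+40+16·4·2=168; k=2: 320+0+16·5·2=480 → min 168 | A₂..A₄: k=2: 0+190+4·5·19=570; k=3: 40+0+4·2·19=192 → min 192 | A₃..A₅: k=3: 0+152+5·2·4=192; k=4: 190+0+5·19·4=570 → min 192 | A₄..A₆: k=4: 0+684+2·19·9=1026; k=5: 152+0+2·4·9=224 → min 224.
Length 4: A₁..A₄: k=1: 0+192+16·4·19=1408; k=2: 320+190+16·5·19=2030; k=3: 168+0+16·2·19=776 → min 776 | A₂..A₅: k=2: 0+192+4·5·4=272; k=3: 40+152+4·2·4=224; k=4: 192+0+4·19·4=496 → min 224 | A₃..A₆: k=3: 0+224+5·2·9=314; k=4: 190+684+5·19·9=1729; k=5: 192+0+5·4·9=372 → min 314.
Length 5: A₁..A₅: k=1: 0+224+16·4·4=480; k=2: 320+192+16·5·4=832; k=3: 168+152+16·2·4=448; k=4: 776+0+16·19·4=1992 → min 448 | A₂..A₆: k=2: 0+314+4·5·9=494; k=3: 40+224+4·2·9=336; k=4: 192+684+4·19·9=1560; k=5: 224+0+4·4·9=368 → min 336.
Length 6: A₁..A₆: k=1: 0+336+16·4·9=912; k=2: 320+314+16·5·9=1354; k=3: 168+224+16·2·9=680; k=4: 776+684+16·19·9=4196; k=5: 448+0+16·4·9=1024 → min 680.
Optimal order: ((A₁(A₂A₃))((A₄A₅)A₆)) with cost 680.

680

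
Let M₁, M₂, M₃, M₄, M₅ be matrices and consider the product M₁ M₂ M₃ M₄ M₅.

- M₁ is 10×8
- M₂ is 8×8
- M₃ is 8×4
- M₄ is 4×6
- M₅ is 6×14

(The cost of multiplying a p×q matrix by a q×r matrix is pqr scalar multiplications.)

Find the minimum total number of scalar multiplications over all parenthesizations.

Adjacent pairs: M₁M₂ = 10·8·8 = 640; M₂M₃ = 8·8·4 = 256; M₃M₄ = 8·4·6 = 192; M₄M₅ = 4·6·14 = 336.
Length 3: M₁..M₃: k=1: 0+256+10·8·4=576; k=2: 640+0+10·8·4=960 → min 576 | M₂..M₄: k=2: 0+192+8·8·6=576; k=3: 256+0+8·4·6=448 → min 448 | M₃..M₅: k=3: 0+336+8·4·14=784; k=4: 192+0+8·6·14=864 → min 784.
Length 4: M₁..M₄: k=1: 0+448+10·8·6=928; k=2: 640+192+10·8·6=1312; k=3: 576+0+10·4·6=816 → min 816 | M₂..M₅: k=2: 0+784+8·8·14=1680; k=3: 256+336+8·4·14=1040; k=4: 448+0+8·6·14=1120 → min 1040.
Length 5: M₁..M₅: k=1: 0+1040+10·8·14=2160; k=2: 640+784+10·8·14=2544; k=3: 576+336+10·4·14=1472; k=4: 816+0+10·6·14=1656 → min 1472.
Optimal order: ((M₁ (M₂ M₃)) (M₄ M₅)) with cost 1472.

1472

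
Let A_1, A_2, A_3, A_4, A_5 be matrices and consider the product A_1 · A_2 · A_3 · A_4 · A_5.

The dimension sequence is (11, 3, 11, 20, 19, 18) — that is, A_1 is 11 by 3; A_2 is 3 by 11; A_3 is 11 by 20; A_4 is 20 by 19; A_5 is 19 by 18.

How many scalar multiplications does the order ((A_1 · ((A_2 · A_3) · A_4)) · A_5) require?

6189

(A_2 · A_3): 3×11 by 11×20 → 3×20, cost 3·11·20 = 660
((A_2 · A_3) · A_4): 3×20 by 20×19 → 3×19, cost 3·20·19 = 1140; cumulative 1800
(A_1 · ((A_2 · A_3) · A_4)): 11×3 by 3×19 → 11×19, cost 11·3·19 = 627; cumulative 2427
((A_1 · ((A_2 · A_3) · A_4)) · A_5): 11×19 by 19×18 → 11×18, cost 11·19·18 = 3762; cumulative 6189
Total: 6189 scalar multiplications.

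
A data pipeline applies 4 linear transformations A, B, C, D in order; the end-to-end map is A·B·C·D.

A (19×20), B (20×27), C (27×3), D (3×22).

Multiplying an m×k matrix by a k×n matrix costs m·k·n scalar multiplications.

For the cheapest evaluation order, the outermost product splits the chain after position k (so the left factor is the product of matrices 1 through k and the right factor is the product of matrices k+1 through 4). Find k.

Adjacent pairs: AB = 19·20·27 = 10260; BC = 20·27·3 = 1620; CD = 27·3·22 = 1782.
Length 3: A..C: k=1: 0+1620+19·20·3=2760; k=2: 10260+0+19·27·3=11799 → min 2760 | B..D: k=2: 0+1782+20·27·22=13662; k=3: 1620+0+20·3·22=2940 → min 2940.
Top-level splits: k=1: (A..A)·(B..D) → 0+2940+19·20·22 = 11300; k=2: (A..B)·(C..D) → 10260+1782+19·27·22 = 23328; k=3: (A..C)·(D..D) → 2760+0+19·3·22 = 4014.
Best split is after C, i.e. k = 3.

3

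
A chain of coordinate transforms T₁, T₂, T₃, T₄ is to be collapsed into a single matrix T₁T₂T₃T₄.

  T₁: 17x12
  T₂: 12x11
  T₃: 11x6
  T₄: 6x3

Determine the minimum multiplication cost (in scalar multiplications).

1206

Adjacent pairs: T₁T₂ = 17·12·11 = 2244; T₂T₃ = 12·11·6 = 792; T₃T₄ = 11·6·3 = 198.
Length 3: T₁..T₃: k=1: 0+792+17·12·6=2016; k=2: 2244+0+17·11·6=3366 → min 2016 | T₂..T₄: k=2: 0+198+12·11·3=594; k=3: 792+0+12·6·3=1008 → min 594.
Length 4: T₁..T₄: k=1: 0+594+17·12·3=1206; k=2: 2244+198+17·11·3=3003; k=3: 2016+0+17·6·3=2322 → min 1206.
Optimal order: (T₁(T₂(T₃T₄))) with cost 1206.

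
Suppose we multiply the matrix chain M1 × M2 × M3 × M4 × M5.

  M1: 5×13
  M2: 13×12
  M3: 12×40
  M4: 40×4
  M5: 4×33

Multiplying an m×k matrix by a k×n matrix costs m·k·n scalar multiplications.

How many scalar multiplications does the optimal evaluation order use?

3464

Adjacent pairs: M1M2 = 5·13·12 = 780; M2M3 = 13·12·40 = 6240; M3M4 = 12·40·4 = 1920; M4M5 = 40·4·33 = 5280.
Length 3: M1..M3: k=1: 0+6240+5·13·40=8840; k=2: 780+0+5·12·40=3180 → min 3180 | M2..M4: k=2: 0+1920+13·12·4=2544; k=3: 6240+0+13·40·4=8320 → min 2544 | M3..M5: k=3: 0+5280+12·40·33=21120; k=4: 1920+0+12·4·33=3504 → min 3504.
Length 4: M1..M4: k=1: 0+2544+5·13·4=2804; k=2: 780+1920+5·12·4=2940; k=3: 3180+0+5·40·4=3980 → min 2804 | M2..M5: k=2: 0+3504+13·12·33=8652; k=3: 6240+5280+13·40·33=28680; k=4: 2544+0+13·4·33=4260 → min 4260.
Length 5: M1..M5: k=1: 0+4260+5·13·33=6405; k=2: 780+3504+5·12·33=6264; k=3: 3180+5280+5·40·33=15060; k=4: 2804+0+5·4·33=3464 → min 3464.
Optimal order: ((M1 × (M2 × (M3 × M4))) × M5) with cost 3464.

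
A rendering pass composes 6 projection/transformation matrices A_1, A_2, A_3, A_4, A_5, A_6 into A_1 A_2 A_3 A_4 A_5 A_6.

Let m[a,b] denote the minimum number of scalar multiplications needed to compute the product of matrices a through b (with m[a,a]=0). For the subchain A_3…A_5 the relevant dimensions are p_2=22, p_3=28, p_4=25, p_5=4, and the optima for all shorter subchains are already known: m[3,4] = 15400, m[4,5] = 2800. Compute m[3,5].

5264

m[3,5] = min over k∈[3,4] of m[3,k]+m[k+1,5]+p_{2}·p_k·p_{5}.
k=3: 0 + 2800 + 22·28·4 = 5264; k=4: 15400 + 0 + 22·25·4 = 17600.
Minimum: 5264 at k=3.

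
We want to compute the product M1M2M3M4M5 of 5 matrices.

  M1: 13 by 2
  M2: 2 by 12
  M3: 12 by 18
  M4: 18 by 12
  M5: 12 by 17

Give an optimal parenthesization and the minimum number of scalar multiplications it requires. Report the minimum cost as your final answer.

Adjacent pairs: M1M2 = 13·2·12 = 312; M2M3 = 2·12·18 = 432; M3M4 = 12·18·12 = 2592; M4M5 = 18·12·17 = 3672.
Length 3: M1..M3: k=1: 0+432+13·2·18=900; k=2: 312+0+13·12·18=3120 → min 900 | M2..M4: k=2: 0+2592+2·12·12=2880; k=3: 432+0+2·18·12=864 → min 864 | M3..M5: k=3: 0+3672+12·18·17=7344; k=4: 2592+0+12·12·17=5040 → min 5040.
Length 4: M1..M4: k=1: 0+864+13·2·12=1176; k=2: 312+2592+13·12·12=4776; k=3: 900+0+13·18·12=3708 → min 1176 | M2..M5: k=2: 0+5040+2·12·17=5448; k=3: 432+3672+2·18·17=4716; k=4: 864+0+2·12·17=1272 → min 1272.
Length 5: M1..M5: k=1: 0+1272+13·2·17=1714; k=2: 312+5040+13·12·17=8004; k=3: 900+3672+13·18·17=8550; k=4: 1176+0+13·12·17=3828 → min 1714.
Optimal parenthesization: (M1(((M2M3)M4)M5)) with cost 1714.

1714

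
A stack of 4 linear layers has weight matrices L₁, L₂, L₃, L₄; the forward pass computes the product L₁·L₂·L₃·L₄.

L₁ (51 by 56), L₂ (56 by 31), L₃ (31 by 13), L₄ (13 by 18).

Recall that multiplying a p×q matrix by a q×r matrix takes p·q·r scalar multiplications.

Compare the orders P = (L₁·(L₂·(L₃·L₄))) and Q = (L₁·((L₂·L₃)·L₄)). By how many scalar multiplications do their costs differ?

2830

Order P = (L₁·(L₂·(L₃·L₄))): (L₃·L₄): 31×13 by 13×18 → 31×18, cost 31·13·18 = 7254; (L₂·(L₃·L₄)): 56×31 by 31×18 → 56×18, cost 56·31·18 = 31248; cumulative 38502; (L₁·(L₂·(L₃·L₄))): 51×56 by 56×18 → 51×18, cost 51·56·18 = 51408; cumulative 89910. Total 89910.
Order Q = (L₁·((L₂·L₃)·L₄)): (L₂·L₃): 56×31 by 31×13 → 56×13, cost 56·31·13 = 22568; ((L₂·L₃)·L₄): 56×13 by 13×18 → 56×18, cost 56·13·18 = 13104; cumulative 35672; (L₁·((L₂·L₃)·L₄)): 51×56 by 56×18 → 51×18, cost 51·56·18 = 51408; cumulative 87080. Total 87080.
Difference: |89910 − 87080| = 2830.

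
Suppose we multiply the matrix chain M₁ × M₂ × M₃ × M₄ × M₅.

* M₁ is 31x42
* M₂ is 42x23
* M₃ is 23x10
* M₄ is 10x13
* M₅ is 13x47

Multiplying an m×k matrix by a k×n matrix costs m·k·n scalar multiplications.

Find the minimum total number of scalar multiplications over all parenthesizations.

43360

Adjacent pairs: M₁M₂ = 31·42·23 = 29946; M₂M₃ = 42·23·10 = 9660; M₃M₄ = 23·10·13 = 2990; M₄M₅ = 10·13·47 = 6110.
Length 3: M₁..M₃: k=1: 0+9660+31·42·10=22680; k=2: 29946+0+31·23·10=37076 → min 22680 | M₂..M₄: k=2: 0+2990+42·23·13=15548; k=3: 9660+0+42·10·13=15120 → min 15120 | M₃..M₅: k=3: 0+6110+23·10·47=16920; k=4: 2990+0+23·13·47=17043 → min 16920.
Length 4: M₁..M₄: k=1: 0+15120+31·42·13=32046; k=2: 29946+2990+31·23·13=42205; k=3: 22680+0+31·10·13=26710 → min 26710 | M₂..M₅: k=2: 0+16920+42·23·47=62322; k=3: 9660+6110+42·10·47=35510; k=4: 15120+0+42·13·47=40782 → min 35510.
Length 5: M₁..M₅: k=1: 0+35510+31·42·47=96704; k=2: 29946+16920+31·23·47=80377; k=3: 22680+6110+31·10·47=43360; k=4: 26710+0+31·13·47=45651 → min 43360.
Optimal order: ((M₁ × (M₂ × M₃)) × (M₄ × M₅)) with cost 43360.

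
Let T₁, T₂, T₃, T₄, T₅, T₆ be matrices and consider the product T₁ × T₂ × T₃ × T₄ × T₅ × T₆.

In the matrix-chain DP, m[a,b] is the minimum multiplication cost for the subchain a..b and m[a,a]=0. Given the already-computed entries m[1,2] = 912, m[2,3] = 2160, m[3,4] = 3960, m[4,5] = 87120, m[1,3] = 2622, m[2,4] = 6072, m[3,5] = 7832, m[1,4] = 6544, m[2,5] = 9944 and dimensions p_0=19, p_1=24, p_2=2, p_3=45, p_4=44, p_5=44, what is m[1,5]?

10416

m[1,5] = min over k∈[1,4] of m[1,k]+m[k+1,5]+p_{0}·p_k·p_{5}.
k=1: 0 + 9944 + 19·24·44 = 30008; k=2: 912 + 7832 + 19·2·44 = 10416; k=3: 2622 + 87120 + 19·45·44 = 127362; k=4: 6544 + 0 + 19·44·44 = 43328.
Minimum: 10416 at k=2.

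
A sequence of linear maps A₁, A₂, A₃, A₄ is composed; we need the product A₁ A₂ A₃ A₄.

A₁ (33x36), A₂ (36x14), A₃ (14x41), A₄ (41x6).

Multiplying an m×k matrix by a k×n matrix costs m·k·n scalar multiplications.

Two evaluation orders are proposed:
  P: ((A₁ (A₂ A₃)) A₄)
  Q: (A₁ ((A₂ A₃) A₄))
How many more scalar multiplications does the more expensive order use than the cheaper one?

Order P = ((A₁ (A₂ A₃)) A₄): (A₂ A₃): 36×14 by 14×41 → 36×41, cost 36·14·41 = 20664; (A₁ (A₂ A₃)): 33×36 by 36×41 → 33×41, cost 33·36·41 = 48708; cumulative 69372; ((A₁ (A₂ A₃)) A₄): 33×41 by 41×6 → 33×6, cost 33·41·6 = 8118; cumulative 77490. Total 77490.
Order Q = (A₁ ((A₂ A₃) A₄)): (A₂ A₃): 36×14 by 14×41 → 36×41, cost 36·14·41 = 20664; ((A₂ A₃) A₄): 36×41 by 41×6 → 36×6, cost 36·41·6 = 8856; cumulative 29520; (A₁ ((A₂ A₃) A₄)): 33×36 by 36×6 → 33×6, cost 33·36·6 = 7128; cumulative 36648. Total 36648.
Difference: |77490 − 36648| = 40842.

40842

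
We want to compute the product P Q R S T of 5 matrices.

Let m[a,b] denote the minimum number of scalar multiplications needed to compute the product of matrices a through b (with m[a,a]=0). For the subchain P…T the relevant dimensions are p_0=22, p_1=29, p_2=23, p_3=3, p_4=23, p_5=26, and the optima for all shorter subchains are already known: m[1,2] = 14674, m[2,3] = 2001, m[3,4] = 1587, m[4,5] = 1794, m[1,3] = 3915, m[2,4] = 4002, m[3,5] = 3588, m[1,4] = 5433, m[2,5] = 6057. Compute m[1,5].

7425

m[1,5] = min over k∈[1,4] of m[1,k]+m[k+1,5]+p_{0}·p_k·p_{5}.
k=1: 0 + 6057 + 22·29·26 = 22645; k=2: 14674 + 3588 + 22·23·26 = 31418; k=3: 3915 + 1794 + 22·3·26 = 7425; k=4: 5433 + 0 + 22·23·26 = 18589.
Minimum: 7425 at k=3.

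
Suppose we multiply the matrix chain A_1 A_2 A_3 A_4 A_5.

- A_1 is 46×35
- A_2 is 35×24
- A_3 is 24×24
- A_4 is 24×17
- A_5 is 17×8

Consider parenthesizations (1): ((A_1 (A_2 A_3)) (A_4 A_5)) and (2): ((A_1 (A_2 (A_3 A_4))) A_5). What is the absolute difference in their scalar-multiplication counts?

Order (1) = ((A_1 (A_2 A_3)) (A_4 A_5)): (A_2 A_3): 35×24 by 24×24 → 35×24, cost 35·24·24 = 20160; (A_1 (A_2 A_3)): 46×35 by 35×24 → 46×24, cost 46·35·24 = 38640; cumulative 58800; (A_4 A_5): 24×17 by 17×8 → 24×8, cost 24·17·8 = 3264; ((A_1 (A_2 A_3)) (A_4 A_5)): 46×24 by 24×8 → 46×8, cost 46·24·8 = 8832; cumulative 70896. Total 70896.
Order (2) = ((A_1 (A_2 (A_3 A_4))) A_5): (A_3 A_4): 24×24 by 24×17 → 24×17, cost 24·24·17 = 9792; (A_2 (A_3 A_4)): 35×24 by 24×17 → 35×17, cost 35·24·17 = 14280; cumulative 24072; (A_1 (A_2 (A_3 A_4))): 46×35 by 35×17 → 46×17, cost 46·35·17 = 27370; cumulative 51442; ((A_1 (A_2 (A_3 A_4))) A_5): 46×17 by 17×8 → 46×8, cost 46·17·8 = 6256; cumulative 57698. Total 57698.
Difference: |70896 − 57698| = 13198.

13198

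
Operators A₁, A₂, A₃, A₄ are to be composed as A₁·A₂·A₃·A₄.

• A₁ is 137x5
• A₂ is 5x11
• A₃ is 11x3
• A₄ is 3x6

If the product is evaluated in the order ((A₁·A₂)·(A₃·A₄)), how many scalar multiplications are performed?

16775

(A₁·A₂): 137×5 by 5×11 → 137×11, cost 137·5·11 = 7535
(A₃·A₄): 11×3 by 3×6 → 11×6, cost 11·3·6 = 198
((A₁·A₂)·(A₃·A₄)): 137×11 by 11×6 → 137×6, cost 137·11·6 = 9042; cumulative 16775
Total: 16775 scalar multiplications.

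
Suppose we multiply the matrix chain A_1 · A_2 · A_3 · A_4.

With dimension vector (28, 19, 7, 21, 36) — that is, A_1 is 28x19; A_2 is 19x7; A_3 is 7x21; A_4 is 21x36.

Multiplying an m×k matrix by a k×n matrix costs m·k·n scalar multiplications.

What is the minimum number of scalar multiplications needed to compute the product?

Adjacent pairs: A_1A_2 = 28·19·7 = 3724; A_2A_3 = 19·7·21 = 2793; A_3A_4 = 7·21·36 = 5292.
Length 3: A_1..A_3: k=1: 0+2793+28·19·21=13965; k=2: 3724+0+28·7·21=7840 → min 7840 | A_2..A_4: k=2: 0+5292+19·7·36=10080; k=3: 2793+0+19·21·36=17157 → min 10080.
Length 4: A_1..A_4: k=1: 0+10080+28·19·36=29232; k=2: 3724+5292+28·7·36=16072; k=3: 7840+0+28·21·36=29008 → min 16072.
Optimal order: ((A_1 · A_2) · (A_3 · A_4)) with cost 16072.

16072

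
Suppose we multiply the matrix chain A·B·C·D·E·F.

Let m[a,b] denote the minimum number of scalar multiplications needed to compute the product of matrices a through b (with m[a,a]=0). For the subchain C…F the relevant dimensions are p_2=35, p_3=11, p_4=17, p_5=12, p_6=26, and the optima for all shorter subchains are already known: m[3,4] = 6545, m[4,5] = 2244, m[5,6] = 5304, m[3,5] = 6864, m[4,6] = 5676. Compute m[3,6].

m[3,6] = min over k∈[3,5] of m[3,k]+m[k+1,6]+p_{2}·p_k·p_{6}.
k=3: 0 + 5676 + 35·11·26 = 15686; k=4: 6545 + 5304 + 35·17·26 = 27319; k=5: 6864 + 0 + 35·12·26 = 17784.
Minimum: 15686 at k=3.

15686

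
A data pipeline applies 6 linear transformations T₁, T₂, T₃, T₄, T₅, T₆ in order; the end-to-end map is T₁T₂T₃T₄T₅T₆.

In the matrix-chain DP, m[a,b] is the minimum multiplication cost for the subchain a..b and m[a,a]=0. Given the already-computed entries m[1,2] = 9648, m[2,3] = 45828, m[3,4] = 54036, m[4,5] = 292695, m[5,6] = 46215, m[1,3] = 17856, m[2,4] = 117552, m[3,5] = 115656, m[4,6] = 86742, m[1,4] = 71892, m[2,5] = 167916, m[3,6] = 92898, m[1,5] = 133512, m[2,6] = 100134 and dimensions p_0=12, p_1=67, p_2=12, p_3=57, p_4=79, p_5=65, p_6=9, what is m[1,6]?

103842

m[1,6] = min over k∈[1,5] of m[1,k]+m[k+1,6]+p_{0}·p_k·p_{6}.
k=1: 0 + 100134 + 12·67·9 = 107370; k=2: 9648 + 92898 + 12·12·9 = 103842; k=3: 17856 + 86742 + 12·57·9 = 110754; k=4: 71892 + 46215 + 12·79·9 = 126639; k=5: 133512 + 0 + 12·65·9 = 140532.
Minimum: 103842 at k=2.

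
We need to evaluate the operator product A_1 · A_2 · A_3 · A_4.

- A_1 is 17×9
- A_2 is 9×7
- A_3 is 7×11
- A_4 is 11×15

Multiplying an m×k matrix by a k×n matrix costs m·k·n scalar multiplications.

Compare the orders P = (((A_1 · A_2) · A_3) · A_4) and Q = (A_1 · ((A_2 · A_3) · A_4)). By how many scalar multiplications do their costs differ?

712

Order P = (((A_1 · A_2) · A_3) · A_4): (A_1 · A_2): 17×9 by 9×7 → 17×7, cost 17·9·7 = 1071; ((A_1 · A_2) · A_3): 17×7 by 7×11 → 17×11, cost 17·7·11 = 1309; cumulative 2380; (((A_1 · A_2) · A_3) · A_4): 17×11 by 11×15 → 17×15, cost 17·11·15 = 2805; cumulative 5185. Total 5185.
Order Q = (A_1 · ((A_2 · A_3) · A_4)): (A_2 · A_3): 9×7 by 7×11 → 9×11, cost 9·7·11 = 693; ((A_2 · A_3) · A_4): 9×11 by 11×15 → 9×15, cost 9·11·15 = 1485; cumulative 2178; (A_1 · ((A_2 · A_3) · A_4)): 17×9 by 9×15 → 17×15, cost 17·9·15 = 2295; cumulative 4473. Total 4473.
Difference: |5185 − 4473| = 712.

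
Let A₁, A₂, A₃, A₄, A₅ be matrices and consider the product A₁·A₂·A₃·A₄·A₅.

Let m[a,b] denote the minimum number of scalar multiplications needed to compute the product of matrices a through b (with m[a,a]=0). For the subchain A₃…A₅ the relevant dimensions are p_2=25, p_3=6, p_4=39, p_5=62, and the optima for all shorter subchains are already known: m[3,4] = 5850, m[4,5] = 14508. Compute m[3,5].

23808

m[3,5] = min over k∈[3,4] of m[3,k]+m[k+1,5]+p_{2}·p_k·p_{5}.
k=3: 0 + 14508 + 25·6·62 = 23808; k=4: 5850 + 0 + 25·39·62 = 66300.
Minimum: 23808 at k=3.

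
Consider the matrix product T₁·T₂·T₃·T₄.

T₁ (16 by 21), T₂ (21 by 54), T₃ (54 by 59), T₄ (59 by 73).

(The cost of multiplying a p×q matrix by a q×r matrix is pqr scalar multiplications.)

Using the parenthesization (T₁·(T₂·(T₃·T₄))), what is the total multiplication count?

339888

(T₃·T₄): 54×59 by 59×73 → 54×73, cost 54·59·73 = 232578
(T₂·(T₃·T₄)): 21×54 by 54×73 → 21×73, cost 21·54·73 = 82782; cumulative 315360
(T₁·(T₂·(T₃·T₄))): 16×21 by 21×73 → 16×73, cost 16·21·73 = 24528; cumulative 339888
Total: 339888 scalar multiplications.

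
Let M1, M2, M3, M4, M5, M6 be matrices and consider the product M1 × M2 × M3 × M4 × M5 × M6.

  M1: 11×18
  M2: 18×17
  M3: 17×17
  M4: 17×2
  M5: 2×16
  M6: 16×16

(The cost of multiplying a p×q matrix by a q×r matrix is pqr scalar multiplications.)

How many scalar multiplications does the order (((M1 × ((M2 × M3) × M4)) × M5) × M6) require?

9378

(M2 × M3): 18×17 by 17×17 → 18×17, cost 18·17·17 = 5202
((M2 × M3) × M4): 18×17 by 17×2 → 18×2, cost 18·17·2 = 612; cumulative 5814
(M1 × ((M2 × M3) × M4)): 11×18 by 18×2 → 11×2, cost 11·18·2 = 396; cumulative 6210
((M1 × ((M2 × M3) × M4)) × M5): 11×2 by 2×16 → 11×16, cost 11·2·16 = 352; cumulative 6562
(((M1 × ((M2 × M3) × M4)) × M5) × M6): 11×16 by 16×16 → 11×16, cost 11·16·16 = 2816; cumulative 9378
Total: 9378 scalar multiplications.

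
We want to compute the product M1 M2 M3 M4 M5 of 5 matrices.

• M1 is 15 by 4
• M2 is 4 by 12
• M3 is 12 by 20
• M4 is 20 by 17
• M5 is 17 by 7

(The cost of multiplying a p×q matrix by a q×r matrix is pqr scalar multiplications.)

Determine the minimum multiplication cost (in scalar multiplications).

3216

Adjacent pairs: M1M2 = 15·4·12 = 720; M2M3 = 4·12·20 = 960; M3M4 = 12·20·17 = 4080; M4M5 = 20·17·7 = 2380.
Length 3: M1..M3: k=1: 0+960+15·4·20=2160; k=2: 720+0+15·12·20=4320 → min 2160 | M2..M4: k=2: 0+4080+4·12·17=4896; k=3: 960+0+4·20·17=2320 → min 2320 | M3..M5: k=3: 0+2380+12·20·7=4060; k=4: 4080+0+12·17·7=5508 → min 4060.
Length 4: M1..M4: k=1: 0+2320+15·4·17=3340; k=2: 720+4080+15·12·17=7860; k=3: 2160+0+15·20·17=7260 → min 3340 | M2..M5: k=2: 0+4060+4·12·7=4396; k=3: 960+2380+4·20·7=3900; k=4: 2320+0+4·17·7=2796 → min 2796.
Length 5: M1..M5: k=1: 0+2796+15·4·7=3216; k=2: 720+4060+15·12·7=6040; k=3: 2160+2380+15·20·7=6640; k=4: 3340+0+15·17·7=5125 → min 3216.
Optimal order: (M1 (((M2 M3) M4) M5)) with cost 3216.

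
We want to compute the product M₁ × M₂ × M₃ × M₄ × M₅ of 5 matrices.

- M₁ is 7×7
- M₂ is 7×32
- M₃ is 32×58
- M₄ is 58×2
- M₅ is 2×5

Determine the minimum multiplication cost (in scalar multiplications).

4328

Adjacent pairs: M₁M₂ = 7·7·32 = 1568; M₂M₃ = 7·32·58 = 12992; M₃M₄ = 32·58·2 = 3712; M₄M₅ = 58·2·5 = 580.
Length 3: M₁..M₃: k=1: 0+12992+7·7·58=15834; k=2: 1568+0+7·32·58=14560 → min 14560 | M₂..M₄: k=2: 0+3712+7·32·2=4160; k=3: 12992+0+7·58·2=13804 → min 4160 | M₃..M₅: k=3: 0+580+32·58·5=9860; k=4: 3712+0+32·2·5=4032 → min 4032.
Length 4: M₁..M₄: k=1: 0+4160+7·7·2=4258; k=2: 1568+3712+7·32·2=5728; k=3: 14560+0+7·58·2=15372 → min 4258 | M₂..M₅: k=2: 0+4032+7·32·5=5152; k=3: 12992+580+7·58·5=15602; k=4: 4160+0+7·2·5=4230 → min 4230.
Length 5: M₁..M₅: k=1: 0+4230+7·7·5=4475; k=2: 1568+4032+7·32·5=6720; k=3: 14560+580+7·58·5=17170; k=4: 4258+0+7·2·5=4328 → min 4328.
Optimal order: ((M₁ × (M₂ × (M₃ × M₄))) × M₅) with cost 4328.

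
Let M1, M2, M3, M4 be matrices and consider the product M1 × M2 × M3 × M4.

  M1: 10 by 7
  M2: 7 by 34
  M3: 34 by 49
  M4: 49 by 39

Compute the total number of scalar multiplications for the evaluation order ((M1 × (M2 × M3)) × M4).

34202

(M2 × M3): 7×34 by 34×49 → 7×49, cost 7·34·49 = 11662
(M1 × (M2 × M3)): 10×7 by 7×49 → 10×49, cost 10·7·49 = 3430; cumulative 15092
((M1 × (M2 × M3)) × M4): 10×49 by 49×39 → 10×39, cost 10·49·39 = 19110; cumulative 34202
Total: 34202 scalar multiplications.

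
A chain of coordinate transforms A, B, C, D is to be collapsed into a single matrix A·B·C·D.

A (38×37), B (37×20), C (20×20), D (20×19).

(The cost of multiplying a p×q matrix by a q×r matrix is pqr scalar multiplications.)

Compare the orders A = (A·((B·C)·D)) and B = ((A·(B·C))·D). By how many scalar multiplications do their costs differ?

1786

Order A = (A·((B·C)·D)): (B·C): 37×20 by 20×20 → 37×20, cost 37·20·20 = 14800; ((B·C)·D): 37×20 by 20×19 → 37×19, cost 37·20·19 = 14060; cumulative 28860; (A·((B·C)·D)): 38×37 by 37×19 → 38×19, cost 38·37·19 = 26714; cumulative 55574. Total 55574.
Order B = ((A·(B·C))·D): (B·C): 37×20 by 20×20 → 37×20, cost 37·20·20 = 14800; (A·(B·C)): 38×37 by 37×20 → 38×20, cost 38·37·20 = 28120; cumulative 42920; ((A·(B·C))·D): 38×20 by 20×19 → 38×19, cost 38·20·19 = 14440; cumulative 57360. Total 57360.
Difference: |55574 − 57360| = 1786.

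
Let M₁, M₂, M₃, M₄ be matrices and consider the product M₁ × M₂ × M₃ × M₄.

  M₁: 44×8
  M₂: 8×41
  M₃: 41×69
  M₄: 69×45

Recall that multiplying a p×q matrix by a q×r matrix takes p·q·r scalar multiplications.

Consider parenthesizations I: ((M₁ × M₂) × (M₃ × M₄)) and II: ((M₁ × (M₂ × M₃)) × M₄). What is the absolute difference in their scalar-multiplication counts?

Order I = ((M₁ × M₂) × (M₃ × M₄)): (M₁ × M₂): 44×8 by 8×41 → 44×41, cost 44·8·41 = 14432; (M₃ × M₄): 41×69 by 69×45 → 41×45, cost 41·69·45 = 127305; ((M₁ × M₂) × (M₃ × M₄)): 44×41 by 41×45 → 44×45, cost 44·41·45 = 81180; cumulative 222917. Total 222917.
Order II = ((M₁ × (M₂ × M₃)) × M₄): (M₂ × M₃): 8×41 by 41×69 → 8×69, cost 8·41·69 = 22632; (M₁ × (M₂ × M₃)): 44×8 by 8×69 → 44×69, cost 44·8·69 = 24288; cumulative 46920; ((M₁ × (M₂ × M₃)) × M₄): 44×69 by 69×45 → 44×45, cost 44·69·45 = 136620; cumulative 183540. Total 183540.
Difference: |222917 − 183540| = 39377.

39377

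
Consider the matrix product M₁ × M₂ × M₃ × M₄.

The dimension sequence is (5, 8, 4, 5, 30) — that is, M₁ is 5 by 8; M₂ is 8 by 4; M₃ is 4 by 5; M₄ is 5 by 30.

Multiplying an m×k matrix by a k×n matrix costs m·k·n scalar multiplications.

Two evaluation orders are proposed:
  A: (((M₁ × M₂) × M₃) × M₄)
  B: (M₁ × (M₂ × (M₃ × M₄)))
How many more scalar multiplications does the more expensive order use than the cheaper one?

Order A = (((M₁ × M₂) × M₃) × M₄): (M₁ × M₂): 5×8 by 8×4 → 5×4, cost 5·8·4 = 160; ((M₁ × M₂) × M₃): 5×4 by 4×5 → 5×5, cost 5·4·5 = 100; cumulative 260; (((M₁ × M₂) × M₃) × M₄): 5×5 by 5×30 → 5×30, cost 5·5·30 = 750; cumulative 1010. Total 1010.
Order B = (M₁ × (M₂ × (M₃ × M₄))): (M₃ × M₄): 4×5 by 5×30 → 4×30, cost 4·5·30 = 600; (M₂ × (M₃ × M₄)): 8×4 by 4×30 → 8×30, cost 8·4·30 = 960; cumulative 1560; (M₁ × (M₂ × (M₃ × M₄))): 5×8 by 8×30 → 5×30, cost 5·8·30 = 1200; cumulative 2760. Total 2760.
Difference: |1010 − 2760| = 1750.

1750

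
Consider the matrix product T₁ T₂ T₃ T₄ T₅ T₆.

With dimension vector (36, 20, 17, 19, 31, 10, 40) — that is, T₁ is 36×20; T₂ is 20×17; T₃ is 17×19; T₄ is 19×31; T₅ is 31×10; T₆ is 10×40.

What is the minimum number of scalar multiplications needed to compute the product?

Adjacent pairs: T₁T₂ = 36·20·17 = 12240; T₂T₃ = 20·17·19 = 6460; T₃T₄ = 17·19·31 = 10013; T₄T₅ = 19·31·10 = 5890; T₅T₆ = 31·10·40 = 12400.
Length 3: T₁..T₃: k=1: 0+6460+36·20·19=20140; k=2: 12240+0+36·17·19=23868 → min 20140 | T₂..T₄: k=2: 0+10013+20·17·31=20553; k=3: 6460+0+20·19·31=18240 → min 18240 | T₃..T₅: k=3: 0+5890+17·19·10=9120; k=4: 10013+0+17·31·10=15283 → min 9120 | T₄..T₆: k=4: 0+12400+19·31·40=35960; k=5: 5890+0+19·10·40=13490 → min 13490.
Length 4: T₁..T₄: k=1: 0+18240+36·20·31=40560; k=2: 12240+10013+36·17·31=41225; k=3: 20140+0+36·19·31=41344 → min 40560 | T₂..T₅: k=2: 0+9120+20·17·10=12520; k=3: 6460+5890+20·19·10=16150; k=4: 18240+0+20·31·10=24440 → min 12520 | T₃..T₆: k=3: 0+13490+17·19·40=26410; k=4: 10013+12400+17·31·40=43493; k=5: 9120+0+17·10·40=15920 → min 15920.
Length 5: T₁..T₅: k=1: 0+12520+36·20·10=19720; k=2: 12240+9120+36·17·10=27480; k=3: 20140+5890+36·19·10=32870; k=4: 40560+0+36·31·10=51720 → min 19720 | T₂..T₆: k=2: 0+15920+20·17·40=29520; k=3: 6460+13490+20·19·40=35150; k=4: 18240+12400+20·31·40=55440; k=5: 12520+0+20·10·40=20520 → min 20520.
Length 6: T₁..T₆: k=1: 0+20520+36·20·40=49320; k=2: 12240+15920+36·17·40=52640; k=3: 20140+13490+36·19·40=60990; k=4: 40560+12400+36·31·40=97600; k=5: 19720+0+36·10·40=34120 → min 34120.
Optimal order: ((T₁ (T₂ (T₃ (T₄ T₅)))) T₆) with cost 34120.

34120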